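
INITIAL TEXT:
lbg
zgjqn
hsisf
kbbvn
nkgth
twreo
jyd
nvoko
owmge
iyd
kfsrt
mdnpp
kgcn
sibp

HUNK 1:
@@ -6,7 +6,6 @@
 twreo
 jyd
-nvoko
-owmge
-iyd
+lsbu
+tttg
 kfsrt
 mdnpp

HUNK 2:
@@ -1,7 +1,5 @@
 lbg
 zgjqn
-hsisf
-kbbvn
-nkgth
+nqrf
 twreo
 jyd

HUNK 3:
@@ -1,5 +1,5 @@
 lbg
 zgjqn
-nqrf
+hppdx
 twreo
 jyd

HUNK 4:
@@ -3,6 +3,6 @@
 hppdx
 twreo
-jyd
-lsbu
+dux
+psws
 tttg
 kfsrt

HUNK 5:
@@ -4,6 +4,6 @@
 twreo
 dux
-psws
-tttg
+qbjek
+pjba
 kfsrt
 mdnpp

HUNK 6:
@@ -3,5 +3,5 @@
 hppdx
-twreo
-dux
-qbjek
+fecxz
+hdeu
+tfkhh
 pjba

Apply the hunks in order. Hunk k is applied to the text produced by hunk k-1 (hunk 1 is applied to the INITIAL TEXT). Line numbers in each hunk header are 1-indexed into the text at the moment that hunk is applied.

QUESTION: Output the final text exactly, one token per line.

Answer: lbg
zgjqn
hppdx
fecxz
hdeu
tfkhh
pjba
kfsrt
mdnpp
kgcn
sibp

Derivation:
Hunk 1: at line 6 remove [nvoko,owmge,iyd] add [lsbu,tttg] -> 13 lines: lbg zgjqn hsisf kbbvn nkgth twreo jyd lsbu tttg kfsrt mdnpp kgcn sibp
Hunk 2: at line 1 remove [hsisf,kbbvn,nkgth] add [nqrf] -> 11 lines: lbg zgjqn nqrf twreo jyd lsbu tttg kfsrt mdnpp kgcn sibp
Hunk 3: at line 1 remove [nqrf] add [hppdx] -> 11 lines: lbg zgjqn hppdx twreo jyd lsbu tttg kfsrt mdnpp kgcn sibp
Hunk 4: at line 3 remove [jyd,lsbu] add [dux,psws] -> 11 lines: lbg zgjqn hppdx twreo dux psws tttg kfsrt mdnpp kgcn sibp
Hunk 5: at line 4 remove [psws,tttg] add [qbjek,pjba] -> 11 lines: lbg zgjqn hppdx twreo dux qbjek pjba kfsrt mdnpp kgcn sibp
Hunk 6: at line 3 remove [twreo,dux,qbjek] add [fecxz,hdeu,tfkhh] -> 11 lines: lbg zgjqn hppdx fecxz hdeu tfkhh pjba kfsrt mdnpp kgcn sibp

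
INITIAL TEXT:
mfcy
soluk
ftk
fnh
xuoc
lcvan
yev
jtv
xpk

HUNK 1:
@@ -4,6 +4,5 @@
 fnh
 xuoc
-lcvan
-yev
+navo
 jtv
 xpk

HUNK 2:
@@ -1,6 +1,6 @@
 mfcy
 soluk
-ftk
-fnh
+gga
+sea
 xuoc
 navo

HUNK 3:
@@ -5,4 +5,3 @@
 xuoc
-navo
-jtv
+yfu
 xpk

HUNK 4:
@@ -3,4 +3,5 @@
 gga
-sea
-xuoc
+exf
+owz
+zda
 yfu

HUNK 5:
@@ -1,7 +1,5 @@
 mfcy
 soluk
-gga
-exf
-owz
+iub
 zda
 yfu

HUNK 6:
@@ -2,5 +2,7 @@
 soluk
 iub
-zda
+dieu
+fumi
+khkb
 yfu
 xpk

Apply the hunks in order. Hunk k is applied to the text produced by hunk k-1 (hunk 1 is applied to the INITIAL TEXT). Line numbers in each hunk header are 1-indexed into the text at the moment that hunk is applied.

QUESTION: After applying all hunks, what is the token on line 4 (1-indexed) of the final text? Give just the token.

Hunk 1: at line 4 remove [lcvan,yev] add [navo] -> 8 lines: mfcy soluk ftk fnh xuoc navo jtv xpk
Hunk 2: at line 1 remove [ftk,fnh] add [gga,sea] -> 8 lines: mfcy soluk gga sea xuoc navo jtv xpk
Hunk 3: at line 5 remove [navo,jtv] add [yfu] -> 7 lines: mfcy soluk gga sea xuoc yfu xpk
Hunk 4: at line 3 remove [sea,xuoc] add [exf,owz,zda] -> 8 lines: mfcy soluk gga exf owz zda yfu xpk
Hunk 5: at line 1 remove [gga,exf,owz] add [iub] -> 6 lines: mfcy soluk iub zda yfu xpk
Hunk 6: at line 2 remove [zda] add [dieu,fumi,khkb] -> 8 lines: mfcy soluk iub dieu fumi khkb yfu xpk
Final line 4: dieu

Answer: dieu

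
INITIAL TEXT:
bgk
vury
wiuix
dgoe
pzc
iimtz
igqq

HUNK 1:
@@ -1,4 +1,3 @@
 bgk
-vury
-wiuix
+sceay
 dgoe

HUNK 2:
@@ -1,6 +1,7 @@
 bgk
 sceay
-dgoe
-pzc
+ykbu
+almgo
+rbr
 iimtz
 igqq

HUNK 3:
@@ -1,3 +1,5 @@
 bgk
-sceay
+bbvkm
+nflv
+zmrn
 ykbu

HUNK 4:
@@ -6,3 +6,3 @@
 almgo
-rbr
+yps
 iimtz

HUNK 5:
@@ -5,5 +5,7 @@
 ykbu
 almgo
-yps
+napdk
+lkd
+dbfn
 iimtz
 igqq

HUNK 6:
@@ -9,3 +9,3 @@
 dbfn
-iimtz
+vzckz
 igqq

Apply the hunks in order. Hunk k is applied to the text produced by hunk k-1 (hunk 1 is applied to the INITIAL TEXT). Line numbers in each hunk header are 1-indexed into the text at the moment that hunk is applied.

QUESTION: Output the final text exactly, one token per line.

Hunk 1: at line 1 remove [vury,wiuix] add [sceay] -> 6 lines: bgk sceay dgoe pzc iimtz igqq
Hunk 2: at line 1 remove [dgoe,pzc] add [ykbu,almgo,rbr] -> 7 lines: bgk sceay ykbu almgo rbr iimtz igqq
Hunk 3: at line 1 remove [sceay] add [bbvkm,nflv,zmrn] -> 9 lines: bgk bbvkm nflv zmrn ykbu almgo rbr iimtz igqq
Hunk 4: at line 6 remove [rbr] add [yps] -> 9 lines: bgk bbvkm nflv zmrn ykbu almgo yps iimtz igqq
Hunk 5: at line 5 remove [yps] add [napdk,lkd,dbfn] -> 11 lines: bgk bbvkm nflv zmrn ykbu almgo napdk lkd dbfn iimtz igqq
Hunk 6: at line 9 remove [iimtz] add [vzckz] -> 11 lines: bgk bbvkm nflv zmrn ykbu almgo napdk lkd dbfn vzckz igqq

Answer: bgk
bbvkm
nflv
zmrn
ykbu
almgo
napdk
lkd
dbfn
vzckz
igqq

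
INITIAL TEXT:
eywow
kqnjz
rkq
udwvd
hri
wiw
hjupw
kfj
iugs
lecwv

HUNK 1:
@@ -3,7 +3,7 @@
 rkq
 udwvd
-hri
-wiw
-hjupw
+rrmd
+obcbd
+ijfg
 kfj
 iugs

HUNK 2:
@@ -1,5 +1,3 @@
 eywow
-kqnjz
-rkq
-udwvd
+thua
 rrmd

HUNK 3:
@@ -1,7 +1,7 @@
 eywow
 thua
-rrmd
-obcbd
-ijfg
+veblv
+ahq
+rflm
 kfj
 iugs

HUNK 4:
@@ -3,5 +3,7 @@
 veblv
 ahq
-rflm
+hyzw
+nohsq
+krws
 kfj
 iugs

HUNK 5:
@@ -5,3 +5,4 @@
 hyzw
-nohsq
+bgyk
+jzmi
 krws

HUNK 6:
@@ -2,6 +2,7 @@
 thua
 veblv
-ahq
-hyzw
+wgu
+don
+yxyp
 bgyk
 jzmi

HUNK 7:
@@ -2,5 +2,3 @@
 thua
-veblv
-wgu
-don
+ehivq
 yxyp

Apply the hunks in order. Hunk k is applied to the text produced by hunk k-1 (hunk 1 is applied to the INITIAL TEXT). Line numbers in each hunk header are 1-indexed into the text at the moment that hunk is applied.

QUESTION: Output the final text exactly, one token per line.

Hunk 1: at line 3 remove [hri,wiw,hjupw] add [rrmd,obcbd,ijfg] -> 10 lines: eywow kqnjz rkq udwvd rrmd obcbd ijfg kfj iugs lecwv
Hunk 2: at line 1 remove [kqnjz,rkq,udwvd] add [thua] -> 8 lines: eywow thua rrmd obcbd ijfg kfj iugs lecwv
Hunk 3: at line 1 remove [rrmd,obcbd,ijfg] add [veblv,ahq,rflm] -> 8 lines: eywow thua veblv ahq rflm kfj iugs lecwv
Hunk 4: at line 3 remove [rflm] add [hyzw,nohsq,krws] -> 10 lines: eywow thua veblv ahq hyzw nohsq krws kfj iugs lecwv
Hunk 5: at line 5 remove [nohsq] add [bgyk,jzmi] -> 11 lines: eywow thua veblv ahq hyzw bgyk jzmi krws kfj iugs lecwv
Hunk 6: at line 2 remove [ahq,hyzw] add [wgu,don,yxyp] -> 12 lines: eywow thua veblv wgu don yxyp bgyk jzmi krws kfj iugs lecwv
Hunk 7: at line 2 remove [veblv,wgu,don] add [ehivq] -> 10 lines: eywow thua ehivq yxyp bgyk jzmi krws kfj iugs lecwv

Answer: eywow
thua
ehivq
yxyp
bgyk
jzmi
krws
kfj
iugs
lecwv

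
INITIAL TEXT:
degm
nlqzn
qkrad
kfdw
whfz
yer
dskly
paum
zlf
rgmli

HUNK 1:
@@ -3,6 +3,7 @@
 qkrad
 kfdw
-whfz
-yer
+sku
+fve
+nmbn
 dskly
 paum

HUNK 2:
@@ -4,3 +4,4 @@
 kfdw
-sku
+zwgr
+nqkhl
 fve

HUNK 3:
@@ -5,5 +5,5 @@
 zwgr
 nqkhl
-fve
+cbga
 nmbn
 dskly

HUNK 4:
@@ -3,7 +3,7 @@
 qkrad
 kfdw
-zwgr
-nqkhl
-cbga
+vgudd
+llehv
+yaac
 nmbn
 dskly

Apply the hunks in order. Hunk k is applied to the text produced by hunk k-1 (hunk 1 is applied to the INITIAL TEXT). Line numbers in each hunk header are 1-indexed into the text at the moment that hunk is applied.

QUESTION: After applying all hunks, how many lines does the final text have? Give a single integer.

Answer: 12

Derivation:
Hunk 1: at line 3 remove [whfz,yer] add [sku,fve,nmbn] -> 11 lines: degm nlqzn qkrad kfdw sku fve nmbn dskly paum zlf rgmli
Hunk 2: at line 4 remove [sku] add [zwgr,nqkhl] -> 12 lines: degm nlqzn qkrad kfdw zwgr nqkhl fve nmbn dskly paum zlf rgmli
Hunk 3: at line 5 remove [fve] add [cbga] -> 12 lines: degm nlqzn qkrad kfdw zwgr nqkhl cbga nmbn dskly paum zlf rgmli
Hunk 4: at line 3 remove [zwgr,nqkhl,cbga] add [vgudd,llehv,yaac] -> 12 lines: degm nlqzn qkrad kfdw vgudd llehv yaac nmbn dskly paum zlf rgmli
Final line count: 12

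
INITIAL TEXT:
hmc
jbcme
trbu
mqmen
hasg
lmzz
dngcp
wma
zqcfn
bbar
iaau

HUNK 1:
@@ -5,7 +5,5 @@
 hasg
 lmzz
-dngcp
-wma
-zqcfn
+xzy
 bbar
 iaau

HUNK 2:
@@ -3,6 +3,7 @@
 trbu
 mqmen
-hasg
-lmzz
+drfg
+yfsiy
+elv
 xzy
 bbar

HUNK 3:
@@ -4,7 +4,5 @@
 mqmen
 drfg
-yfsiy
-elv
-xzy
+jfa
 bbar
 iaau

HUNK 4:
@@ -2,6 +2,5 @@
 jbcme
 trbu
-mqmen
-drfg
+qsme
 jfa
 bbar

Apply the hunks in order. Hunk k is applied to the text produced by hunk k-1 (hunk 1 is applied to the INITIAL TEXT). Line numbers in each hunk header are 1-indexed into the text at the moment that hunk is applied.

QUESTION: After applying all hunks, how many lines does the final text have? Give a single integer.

Hunk 1: at line 5 remove [dngcp,wma,zqcfn] add [xzy] -> 9 lines: hmc jbcme trbu mqmen hasg lmzz xzy bbar iaau
Hunk 2: at line 3 remove [hasg,lmzz] add [drfg,yfsiy,elv] -> 10 lines: hmc jbcme trbu mqmen drfg yfsiy elv xzy bbar iaau
Hunk 3: at line 4 remove [yfsiy,elv,xzy] add [jfa] -> 8 lines: hmc jbcme trbu mqmen drfg jfa bbar iaau
Hunk 4: at line 2 remove [mqmen,drfg] add [qsme] -> 7 lines: hmc jbcme trbu qsme jfa bbar iaau
Final line count: 7

Answer: 7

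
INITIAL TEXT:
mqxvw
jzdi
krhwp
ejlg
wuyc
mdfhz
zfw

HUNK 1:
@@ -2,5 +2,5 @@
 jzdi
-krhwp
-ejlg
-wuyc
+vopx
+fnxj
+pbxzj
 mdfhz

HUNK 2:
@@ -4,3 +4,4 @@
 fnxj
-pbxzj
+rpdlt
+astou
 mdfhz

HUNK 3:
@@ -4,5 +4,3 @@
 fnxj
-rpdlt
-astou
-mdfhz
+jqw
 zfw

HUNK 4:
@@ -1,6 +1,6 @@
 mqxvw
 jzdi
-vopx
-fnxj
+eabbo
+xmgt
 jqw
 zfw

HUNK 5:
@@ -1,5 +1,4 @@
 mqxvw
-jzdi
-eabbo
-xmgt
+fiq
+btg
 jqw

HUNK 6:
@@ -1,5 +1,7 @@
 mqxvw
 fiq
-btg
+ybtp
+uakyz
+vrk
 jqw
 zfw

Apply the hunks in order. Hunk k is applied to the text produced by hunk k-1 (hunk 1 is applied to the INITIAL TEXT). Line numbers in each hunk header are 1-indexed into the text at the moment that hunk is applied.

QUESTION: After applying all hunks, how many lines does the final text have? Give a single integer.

Hunk 1: at line 2 remove [krhwp,ejlg,wuyc] add [vopx,fnxj,pbxzj] -> 7 lines: mqxvw jzdi vopx fnxj pbxzj mdfhz zfw
Hunk 2: at line 4 remove [pbxzj] add [rpdlt,astou] -> 8 lines: mqxvw jzdi vopx fnxj rpdlt astou mdfhz zfw
Hunk 3: at line 4 remove [rpdlt,astou,mdfhz] add [jqw] -> 6 lines: mqxvw jzdi vopx fnxj jqw zfw
Hunk 4: at line 1 remove [vopx,fnxj] add [eabbo,xmgt] -> 6 lines: mqxvw jzdi eabbo xmgt jqw zfw
Hunk 5: at line 1 remove [jzdi,eabbo,xmgt] add [fiq,btg] -> 5 lines: mqxvw fiq btg jqw zfw
Hunk 6: at line 1 remove [btg] add [ybtp,uakyz,vrk] -> 7 lines: mqxvw fiq ybtp uakyz vrk jqw zfw
Final line count: 7

Answer: 7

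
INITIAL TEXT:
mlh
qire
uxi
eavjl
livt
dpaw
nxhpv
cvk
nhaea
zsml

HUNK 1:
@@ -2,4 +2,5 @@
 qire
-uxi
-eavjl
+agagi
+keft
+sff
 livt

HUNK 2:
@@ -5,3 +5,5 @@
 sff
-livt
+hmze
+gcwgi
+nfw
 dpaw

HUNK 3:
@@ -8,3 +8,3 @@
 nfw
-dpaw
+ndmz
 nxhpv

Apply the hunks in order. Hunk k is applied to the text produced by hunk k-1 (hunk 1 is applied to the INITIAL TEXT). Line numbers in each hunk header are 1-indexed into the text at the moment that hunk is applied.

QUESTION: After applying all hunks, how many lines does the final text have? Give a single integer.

Hunk 1: at line 2 remove [uxi,eavjl] add [agagi,keft,sff] -> 11 lines: mlh qire agagi keft sff livt dpaw nxhpv cvk nhaea zsml
Hunk 2: at line 5 remove [livt] add [hmze,gcwgi,nfw] -> 13 lines: mlh qire agagi keft sff hmze gcwgi nfw dpaw nxhpv cvk nhaea zsml
Hunk 3: at line 8 remove [dpaw] add [ndmz] -> 13 lines: mlh qire agagi keft sff hmze gcwgi nfw ndmz nxhpv cvk nhaea zsml
Final line count: 13

Answer: 13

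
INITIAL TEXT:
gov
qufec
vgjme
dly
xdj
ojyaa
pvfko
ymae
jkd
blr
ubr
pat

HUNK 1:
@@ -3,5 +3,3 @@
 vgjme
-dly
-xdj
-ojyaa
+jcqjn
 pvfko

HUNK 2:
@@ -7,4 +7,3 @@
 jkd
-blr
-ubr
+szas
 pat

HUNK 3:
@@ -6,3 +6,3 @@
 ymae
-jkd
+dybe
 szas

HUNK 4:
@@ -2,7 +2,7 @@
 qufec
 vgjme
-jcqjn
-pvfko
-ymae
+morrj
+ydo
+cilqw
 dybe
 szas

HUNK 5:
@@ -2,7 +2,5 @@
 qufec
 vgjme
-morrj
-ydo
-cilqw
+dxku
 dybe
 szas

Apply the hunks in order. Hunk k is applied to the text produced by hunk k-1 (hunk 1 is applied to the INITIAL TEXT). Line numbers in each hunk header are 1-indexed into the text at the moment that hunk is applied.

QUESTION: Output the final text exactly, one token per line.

Answer: gov
qufec
vgjme
dxku
dybe
szas
pat

Derivation:
Hunk 1: at line 3 remove [dly,xdj,ojyaa] add [jcqjn] -> 10 lines: gov qufec vgjme jcqjn pvfko ymae jkd blr ubr pat
Hunk 2: at line 7 remove [blr,ubr] add [szas] -> 9 lines: gov qufec vgjme jcqjn pvfko ymae jkd szas pat
Hunk 3: at line 6 remove [jkd] add [dybe] -> 9 lines: gov qufec vgjme jcqjn pvfko ymae dybe szas pat
Hunk 4: at line 2 remove [jcqjn,pvfko,ymae] add [morrj,ydo,cilqw] -> 9 lines: gov qufec vgjme morrj ydo cilqw dybe szas pat
Hunk 5: at line 2 remove [morrj,ydo,cilqw] add [dxku] -> 7 lines: gov qufec vgjme dxku dybe szas pat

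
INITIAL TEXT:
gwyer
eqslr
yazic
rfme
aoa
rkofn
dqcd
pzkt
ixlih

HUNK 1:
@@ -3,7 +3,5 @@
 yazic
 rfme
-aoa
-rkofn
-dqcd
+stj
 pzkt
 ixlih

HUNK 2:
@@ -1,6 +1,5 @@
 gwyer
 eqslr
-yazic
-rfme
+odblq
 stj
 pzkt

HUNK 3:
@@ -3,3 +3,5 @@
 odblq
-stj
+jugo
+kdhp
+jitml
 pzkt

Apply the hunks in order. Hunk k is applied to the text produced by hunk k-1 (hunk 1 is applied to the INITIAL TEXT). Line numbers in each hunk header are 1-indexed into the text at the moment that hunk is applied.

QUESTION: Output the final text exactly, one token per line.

Answer: gwyer
eqslr
odblq
jugo
kdhp
jitml
pzkt
ixlih

Derivation:
Hunk 1: at line 3 remove [aoa,rkofn,dqcd] add [stj] -> 7 lines: gwyer eqslr yazic rfme stj pzkt ixlih
Hunk 2: at line 1 remove [yazic,rfme] add [odblq] -> 6 lines: gwyer eqslr odblq stj pzkt ixlih
Hunk 3: at line 3 remove [stj] add [jugo,kdhp,jitml] -> 8 lines: gwyer eqslr odblq jugo kdhp jitml pzkt ixlih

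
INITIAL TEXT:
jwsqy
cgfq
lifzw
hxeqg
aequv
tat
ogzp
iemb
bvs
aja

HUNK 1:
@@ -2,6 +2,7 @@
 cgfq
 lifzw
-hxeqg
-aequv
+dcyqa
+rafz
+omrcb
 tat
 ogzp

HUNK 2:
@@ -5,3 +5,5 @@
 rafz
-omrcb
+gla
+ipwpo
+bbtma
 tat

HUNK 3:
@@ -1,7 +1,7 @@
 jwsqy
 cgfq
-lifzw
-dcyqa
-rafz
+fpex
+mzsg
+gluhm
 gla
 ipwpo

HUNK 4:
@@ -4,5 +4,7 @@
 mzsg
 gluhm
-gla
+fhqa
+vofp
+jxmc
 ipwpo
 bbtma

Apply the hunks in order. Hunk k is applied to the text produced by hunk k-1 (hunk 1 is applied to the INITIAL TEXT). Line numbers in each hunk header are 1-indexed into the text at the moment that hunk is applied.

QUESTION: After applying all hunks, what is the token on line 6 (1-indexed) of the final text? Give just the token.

Answer: fhqa

Derivation:
Hunk 1: at line 2 remove [hxeqg,aequv] add [dcyqa,rafz,omrcb] -> 11 lines: jwsqy cgfq lifzw dcyqa rafz omrcb tat ogzp iemb bvs aja
Hunk 2: at line 5 remove [omrcb] add [gla,ipwpo,bbtma] -> 13 lines: jwsqy cgfq lifzw dcyqa rafz gla ipwpo bbtma tat ogzp iemb bvs aja
Hunk 3: at line 1 remove [lifzw,dcyqa,rafz] add [fpex,mzsg,gluhm] -> 13 lines: jwsqy cgfq fpex mzsg gluhm gla ipwpo bbtma tat ogzp iemb bvs aja
Hunk 4: at line 4 remove [gla] add [fhqa,vofp,jxmc] -> 15 lines: jwsqy cgfq fpex mzsg gluhm fhqa vofp jxmc ipwpo bbtma tat ogzp iemb bvs aja
Final line 6: fhqa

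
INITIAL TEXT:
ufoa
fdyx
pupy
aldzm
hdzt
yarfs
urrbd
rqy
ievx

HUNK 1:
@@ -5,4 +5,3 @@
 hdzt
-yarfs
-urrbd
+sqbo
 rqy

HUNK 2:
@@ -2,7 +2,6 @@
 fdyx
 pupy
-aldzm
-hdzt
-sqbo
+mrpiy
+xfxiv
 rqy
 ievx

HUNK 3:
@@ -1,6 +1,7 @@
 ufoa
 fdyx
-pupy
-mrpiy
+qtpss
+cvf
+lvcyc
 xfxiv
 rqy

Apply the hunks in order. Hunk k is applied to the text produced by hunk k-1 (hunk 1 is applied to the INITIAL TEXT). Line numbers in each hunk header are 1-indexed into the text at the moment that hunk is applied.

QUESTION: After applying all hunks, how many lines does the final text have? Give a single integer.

Answer: 8

Derivation:
Hunk 1: at line 5 remove [yarfs,urrbd] add [sqbo] -> 8 lines: ufoa fdyx pupy aldzm hdzt sqbo rqy ievx
Hunk 2: at line 2 remove [aldzm,hdzt,sqbo] add [mrpiy,xfxiv] -> 7 lines: ufoa fdyx pupy mrpiy xfxiv rqy ievx
Hunk 3: at line 1 remove [pupy,mrpiy] add [qtpss,cvf,lvcyc] -> 8 lines: ufoa fdyx qtpss cvf lvcyc xfxiv rqy ievx
Final line count: 8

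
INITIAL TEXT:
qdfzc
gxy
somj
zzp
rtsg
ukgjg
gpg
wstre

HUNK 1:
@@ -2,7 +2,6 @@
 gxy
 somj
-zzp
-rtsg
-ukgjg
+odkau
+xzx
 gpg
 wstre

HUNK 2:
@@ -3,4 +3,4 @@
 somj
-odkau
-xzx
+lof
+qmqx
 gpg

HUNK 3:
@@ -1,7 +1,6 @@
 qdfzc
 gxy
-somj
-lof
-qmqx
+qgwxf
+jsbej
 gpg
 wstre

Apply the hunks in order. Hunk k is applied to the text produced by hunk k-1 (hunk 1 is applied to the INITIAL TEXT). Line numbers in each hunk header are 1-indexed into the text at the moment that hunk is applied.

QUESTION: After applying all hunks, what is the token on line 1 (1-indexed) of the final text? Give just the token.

Hunk 1: at line 2 remove [zzp,rtsg,ukgjg] add [odkau,xzx] -> 7 lines: qdfzc gxy somj odkau xzx gpg wstre
Hunk 2: at line 3 remove [odkau,xzx] add [lof,qmqx] -> 7 lines: qdfzc gxy somj lof qmqx gpg wstre
Hunk 3: at line 1 remove [somj,lof,qmqx] add [qgwxf,jsbej] -> 6 lines: qdfzc gxy qgwxf jsbej gpg wstre
Final line 1: qdfzc

Answer: qdfzc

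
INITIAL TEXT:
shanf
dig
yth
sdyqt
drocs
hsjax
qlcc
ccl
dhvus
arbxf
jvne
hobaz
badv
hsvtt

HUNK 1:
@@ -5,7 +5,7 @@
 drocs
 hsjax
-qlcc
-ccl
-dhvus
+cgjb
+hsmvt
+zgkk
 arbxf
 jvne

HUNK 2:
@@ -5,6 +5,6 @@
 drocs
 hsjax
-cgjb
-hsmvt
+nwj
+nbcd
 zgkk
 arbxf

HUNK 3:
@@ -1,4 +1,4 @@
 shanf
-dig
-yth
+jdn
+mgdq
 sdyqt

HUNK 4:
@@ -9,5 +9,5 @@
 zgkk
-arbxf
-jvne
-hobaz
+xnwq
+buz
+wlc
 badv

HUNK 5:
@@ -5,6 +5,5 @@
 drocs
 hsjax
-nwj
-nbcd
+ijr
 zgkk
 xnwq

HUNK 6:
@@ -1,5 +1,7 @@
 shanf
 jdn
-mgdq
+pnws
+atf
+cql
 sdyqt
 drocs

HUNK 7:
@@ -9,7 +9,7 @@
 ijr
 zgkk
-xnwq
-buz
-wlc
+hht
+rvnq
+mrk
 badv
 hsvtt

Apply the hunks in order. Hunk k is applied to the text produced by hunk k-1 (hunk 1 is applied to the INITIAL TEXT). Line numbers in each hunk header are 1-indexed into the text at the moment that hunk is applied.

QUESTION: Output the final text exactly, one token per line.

Answer: shanf
jdn
pnws
atf
cql
sdyqt
drocs
hsjax
ijr
zgkk
hht
rvnq
mrk
badv
hsvtt

Derivation:
Hunk 1: at line 5 remove [qlcc,ccl,dhvus] add [cgjb,hsmvt,zgkk] -> 14 lines: shanf dig yth sdyqt drocs hsjax cgjb hsmvt zgkk arbxf jvne hobaz badv hsvtt
Hunk 2: at line 5 remove [cgjb,hsmvt] add [nwj,nbcd] -> 14 lines: shanf dig yth sdyqt drocs hsjax nwj nbcd zgkk arbxf jvne hobaz badv hsvtt
Hunk 3: at line 1 remove [dig,yth] add [jdn,mgdq] -> 14 lines: shanf jdn mgdq sdyqt drocs hsjax nwj nbcd zgkk arbxf jvne hobaz badv hsvtt
Hunk 4: at line 9 remove [arbxf,jvne,hobaz] add [xnwq,buz,wlc] -> 14 lines: shanf jdn mgdq sdyqt drocs hsjax nwj nbcd zgkk xnwq buz wlc badv hsvtt
Hunk 5: at line 5 remove [nwj,nbcd] add [ijr] -> 13 lines: shanf jdn mgdq sdyqt drocs hsjax ijr zgkk xnwq buz wlc badv hsvtt
Hunk 6: at line 1 remove [mgdq] add [pnws,atf,cql] -> 15 lines: shanf jdn pnws atf cql sdyqt drocs hsjax ijr zgkk xnwq buz wlc badv hsvtt
Hunk 7: at line 9 remove [xnwq,buz,wlc] add [hht,rvnq,mrk] -> 15 lines: shanf jdn pnws atf cql sdyqt drocs hsjax ijr zgkk hht rvnq mrk badv hsvtt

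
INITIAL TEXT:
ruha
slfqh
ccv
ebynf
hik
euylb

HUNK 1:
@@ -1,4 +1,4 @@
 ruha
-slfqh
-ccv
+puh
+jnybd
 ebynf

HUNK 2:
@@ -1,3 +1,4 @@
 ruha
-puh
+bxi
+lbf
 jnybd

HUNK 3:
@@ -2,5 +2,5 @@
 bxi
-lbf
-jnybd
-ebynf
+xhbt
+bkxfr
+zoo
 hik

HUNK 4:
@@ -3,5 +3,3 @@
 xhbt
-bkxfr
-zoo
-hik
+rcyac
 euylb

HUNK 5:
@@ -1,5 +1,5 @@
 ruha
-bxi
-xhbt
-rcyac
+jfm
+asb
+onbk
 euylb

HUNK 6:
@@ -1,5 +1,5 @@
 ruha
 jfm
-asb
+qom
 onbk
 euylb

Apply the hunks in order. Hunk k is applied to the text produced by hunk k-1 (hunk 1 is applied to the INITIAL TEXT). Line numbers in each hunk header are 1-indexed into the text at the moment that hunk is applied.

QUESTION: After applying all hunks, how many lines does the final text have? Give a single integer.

Hunk 1: at line 1 remove [slfqh,ccv] add [puh,jnybd] -> 6 lines: ruha puh jnybd ebynf hik euylb
Hunk 2: at line 1 remove [puh] add [bxi,lbf] -> 7 lines: ruha bxi lbf jnybd ebynf hik euylb
Hunk 3: at line 2 remove [lbf,jnybd,ebynf] add [xhbt,bkxfr,zoo] -> 7 lines: ruha bxi xhbt bkxfr zoo hik euylb
Hunk 4: at line 3 remove [bkxfr,zoo,hik] add [rcyac] -> 5 lines: ruha bxi xhbt rcyac euylb
Hunk 5: at line 1 remove [bxi,xhbt,rcyac] add [jfm,asb,onbk] -> 5 lines: ruha jfm asb onbk euylb
Hunk 6: at line 1 remove [asb] add [qom] -> 5 lines: ruha jfm qom onbk euylb
Final line count: 5

Answer: 5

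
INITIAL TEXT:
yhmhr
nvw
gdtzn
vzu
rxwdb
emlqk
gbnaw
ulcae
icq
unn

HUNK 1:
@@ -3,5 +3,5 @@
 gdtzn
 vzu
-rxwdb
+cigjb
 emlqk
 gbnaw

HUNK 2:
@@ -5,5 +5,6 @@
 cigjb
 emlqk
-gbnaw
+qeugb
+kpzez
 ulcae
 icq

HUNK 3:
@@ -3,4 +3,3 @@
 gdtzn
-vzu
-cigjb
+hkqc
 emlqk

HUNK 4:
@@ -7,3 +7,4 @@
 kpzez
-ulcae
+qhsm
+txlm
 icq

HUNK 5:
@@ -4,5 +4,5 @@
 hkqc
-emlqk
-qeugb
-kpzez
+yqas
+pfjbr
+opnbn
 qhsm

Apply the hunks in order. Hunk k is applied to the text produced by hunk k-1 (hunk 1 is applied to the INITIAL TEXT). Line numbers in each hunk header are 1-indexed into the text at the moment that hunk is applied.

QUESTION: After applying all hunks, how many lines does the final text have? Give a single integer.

Answer: 11

Derivation:
Hunk 1: at line 3 remove [rxwdb] add [cigjb] -> 10 lines: yhmhr nvw gdtzn vzu cigjb emlqk gbnaw ulcae icq unn
Hunk 2: at line 5 remove [gbnaw] add [qeugb,kpzez] -> 11 lines: yhmhr nvw gdtzn vzu cigjb emlqk qeugb kpzez ulcae icq unn
Hunk 3: at line 3 remove [vzu,cigjb] add [hkqc] -> 10 lines: yhmhr nvw gdtzn hkqc emlqk qeugb kpzez ulcae icq unn
Hunk 4: at line 7 remove [ulcae] add [qhsm,txlm] -> 11 lines: yhmhr nvw gdtzn hkqc emlqk qeugb kpzez qhsm txlm icq unn
Hunk 5: at line 4 remove [emlqk,qeugb,kpzez] add [yqas,pfjbr,opnbn] -> 11 lines: yhmhr nvw gdtzn hkqc yqas pfjbr opnbn qhsm txlm icq unn
Final line count: 11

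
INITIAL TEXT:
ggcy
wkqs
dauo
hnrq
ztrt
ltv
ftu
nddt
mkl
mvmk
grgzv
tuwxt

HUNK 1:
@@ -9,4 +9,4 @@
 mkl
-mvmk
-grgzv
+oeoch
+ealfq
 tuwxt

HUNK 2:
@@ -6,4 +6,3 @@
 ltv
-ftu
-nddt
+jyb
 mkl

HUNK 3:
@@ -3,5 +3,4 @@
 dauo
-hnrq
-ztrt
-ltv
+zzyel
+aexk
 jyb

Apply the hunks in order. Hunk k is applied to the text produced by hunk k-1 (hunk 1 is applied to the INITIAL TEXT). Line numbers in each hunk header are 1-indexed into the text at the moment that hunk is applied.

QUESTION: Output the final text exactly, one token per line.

Answer: ggcy
wkqs
dauo
zzyel
aexk
jyb
mkl
oeoch
ealfq
tuwxt

Derivation:
Hunk 1: at line 9 remove [mvmk,grgzv] add [oeoch,ealfq] -> 12 lines: ggcy wkqs dauo hnrq ztrt ltv ftu nddt mkl oeoch ealfq tuwxt
Hunk 2: at line 6 remove [ftu,nddt] add [jyb] -> 11 lines: ggcy wkqs dauo hnrq ztrt ltv jyb mkl oeoch ealfq tuwxt
Hunk 3: at line 3 remove [hnrq,ztrt,ltv] add [zzyel,aexk] -> 10 lines: ggcy wkqs dauo zzyel aexk jyb mkl oeoch ealfq tuwxt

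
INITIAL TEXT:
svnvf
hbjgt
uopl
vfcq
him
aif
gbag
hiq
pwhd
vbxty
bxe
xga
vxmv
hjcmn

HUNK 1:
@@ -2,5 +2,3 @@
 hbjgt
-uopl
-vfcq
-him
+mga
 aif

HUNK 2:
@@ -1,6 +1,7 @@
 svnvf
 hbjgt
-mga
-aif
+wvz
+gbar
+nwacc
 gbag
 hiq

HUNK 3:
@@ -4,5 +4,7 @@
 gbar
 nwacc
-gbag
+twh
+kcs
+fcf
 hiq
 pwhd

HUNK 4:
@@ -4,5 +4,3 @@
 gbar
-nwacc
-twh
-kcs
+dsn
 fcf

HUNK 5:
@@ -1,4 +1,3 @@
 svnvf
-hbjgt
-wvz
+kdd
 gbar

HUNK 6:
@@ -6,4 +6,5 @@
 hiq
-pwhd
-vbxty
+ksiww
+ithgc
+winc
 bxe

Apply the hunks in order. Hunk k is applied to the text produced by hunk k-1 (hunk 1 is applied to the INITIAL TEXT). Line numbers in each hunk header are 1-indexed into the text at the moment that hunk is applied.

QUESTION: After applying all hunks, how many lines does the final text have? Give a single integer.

Hunk 1: at line 2 remove [uopl,vfcq,him] add [mga] -> 12 lines: svnvf hbjgt mga aif gbag hiq pwhd vbxty bxe xga vxmv hjcmn
Hunk 2: at line 1 remove [mga,aif] add [wvz,gbar,nwacc] -> 13 lines: svnvf hbjgt wvz gbar nwacc gbag hiq pwhd vbxty bxe xga vxmv hjcmn
Hunk 3: at line 4 remove [gbag] add [twh,kcs,fcf] -> 15 lines: svnvf hbjgt wvz gbar nwacc twh kcs fcf hiq pwhd vbxty bxe xga vxmv hjcmn
Hunk 4: at line 4 remove [nwacc,twh,kcs] add [dsn] -> 13 lines: svnvf hbjgt wvz gbar dsn fcf hiq pwhd vbxty bxe xga vxmv hjcmn
Hunk 5: at line 1 remove [hbjgt,wvz] add [kdd] -> 12 lines: svnvf kdd gbar dsn fcf hiq pwhd vbxty bxe xga vxmv hjcmn
Hunk 6: at line 6 remove [pwhd,vbxty] add [ksiww,ithgc,winc] -> 13 lines: svnvf kdd gbar dsn fcf hiq ksiww ithgc winc bxe xga vxmv hjcmn
Final line count: 13

Answer: 13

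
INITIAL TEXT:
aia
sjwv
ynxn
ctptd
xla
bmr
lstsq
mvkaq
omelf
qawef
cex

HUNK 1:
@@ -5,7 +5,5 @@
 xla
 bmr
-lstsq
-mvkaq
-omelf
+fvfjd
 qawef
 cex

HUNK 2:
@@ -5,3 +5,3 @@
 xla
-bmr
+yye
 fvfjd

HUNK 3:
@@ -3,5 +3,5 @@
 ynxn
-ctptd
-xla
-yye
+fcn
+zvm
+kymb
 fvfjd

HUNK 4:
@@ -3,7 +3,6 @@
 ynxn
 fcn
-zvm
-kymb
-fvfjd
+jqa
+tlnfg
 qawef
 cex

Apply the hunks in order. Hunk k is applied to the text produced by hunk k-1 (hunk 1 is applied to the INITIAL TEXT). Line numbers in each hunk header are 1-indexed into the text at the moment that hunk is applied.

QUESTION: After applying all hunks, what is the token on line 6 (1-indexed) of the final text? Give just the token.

Answer: tlnfg

Derivation:
Hunk 1: at line 5 remove [lstsq,mvkaq,omelf] add [fvfjd] -> 9 lines: aia sjwv ynxn ctptd xla bmr fvfjd qawef cex
Hunk 2: at line 5 remove [bmr] add [yye] -> 9 lines: aia sjwv ynxn ctptd xla yye fvfjd qawef cex
Hunk 3: at line 3 remove [ctptd,xla,yye] add [fcn,zvm,kymb] -> 9 lines: aia sjwv ynxn fcn zvm kymb fvfjd qawef cex
Hunk 4: at line 3 remove [zvm,kymb,fvfjd] add [jqa,tlnfg] -> 8 lines: aia sjwv ynxn fcn jqa tlnfg qawef cex
Final line 6: tlnfg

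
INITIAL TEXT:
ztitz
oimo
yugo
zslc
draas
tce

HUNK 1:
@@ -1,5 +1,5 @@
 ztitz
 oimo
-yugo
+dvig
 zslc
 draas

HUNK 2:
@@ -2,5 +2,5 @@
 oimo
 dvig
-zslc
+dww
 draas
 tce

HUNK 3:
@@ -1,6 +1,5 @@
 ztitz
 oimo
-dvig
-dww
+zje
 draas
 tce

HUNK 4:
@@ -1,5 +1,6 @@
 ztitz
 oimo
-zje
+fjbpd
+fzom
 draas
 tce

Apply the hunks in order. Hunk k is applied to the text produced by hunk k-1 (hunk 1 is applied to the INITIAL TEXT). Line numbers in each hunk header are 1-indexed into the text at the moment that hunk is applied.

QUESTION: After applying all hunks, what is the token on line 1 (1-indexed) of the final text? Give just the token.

Answer: ztitz

Derivation:
Hunk 1: at line 1 remove [yugo] add [dvig] -> 6 lines: ztitz oimo dvig zslc draas tce
Hunk 2: at line 2 remove [zslc] add [dww] -> 6 lines: ztitz oimo dvig dww draas tce
Hunk 3: at line 1 remove [dvig,dww] add [zje] -> 5 lines: ztitz oimo zje draas tce
Hunk 4: at line 1 remove [zje] add [fjbpd,fzom] -> 6 lines: ztitz oimo fjbpd fzom draas tce
Final line 1: ztitz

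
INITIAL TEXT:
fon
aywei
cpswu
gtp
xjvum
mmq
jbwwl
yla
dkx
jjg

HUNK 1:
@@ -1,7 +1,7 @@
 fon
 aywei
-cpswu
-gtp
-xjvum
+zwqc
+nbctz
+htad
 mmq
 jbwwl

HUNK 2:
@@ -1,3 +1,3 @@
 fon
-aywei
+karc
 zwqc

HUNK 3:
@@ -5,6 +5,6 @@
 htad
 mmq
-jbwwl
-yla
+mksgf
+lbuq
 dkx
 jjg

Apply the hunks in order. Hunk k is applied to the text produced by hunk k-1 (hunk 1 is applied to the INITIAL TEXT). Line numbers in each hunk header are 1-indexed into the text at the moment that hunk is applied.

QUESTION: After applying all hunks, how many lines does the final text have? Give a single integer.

Answer: 10

Derivation:
Hunk 1: at line 1 remove [cpswu,gtp,xjvum] add [zwqc,nbctz,htad] -> 10 lines: fon aywei zwqc nbctz htad mmq jbwwl yla dkx jjg
Hunk 2: at line 1 remove [aywei] add [karc] -> 10 lines: fon karc zwqc nbctz htad mmq jbwwl yla dkx jjg
Hunk 3: at line 5 remove [jbwwl,yla] add [mksgf,lbuq] -> 10 lines: fon karc zwqc nbctz htad mmq mksgf lbuq dkx jjg
Final line count: 10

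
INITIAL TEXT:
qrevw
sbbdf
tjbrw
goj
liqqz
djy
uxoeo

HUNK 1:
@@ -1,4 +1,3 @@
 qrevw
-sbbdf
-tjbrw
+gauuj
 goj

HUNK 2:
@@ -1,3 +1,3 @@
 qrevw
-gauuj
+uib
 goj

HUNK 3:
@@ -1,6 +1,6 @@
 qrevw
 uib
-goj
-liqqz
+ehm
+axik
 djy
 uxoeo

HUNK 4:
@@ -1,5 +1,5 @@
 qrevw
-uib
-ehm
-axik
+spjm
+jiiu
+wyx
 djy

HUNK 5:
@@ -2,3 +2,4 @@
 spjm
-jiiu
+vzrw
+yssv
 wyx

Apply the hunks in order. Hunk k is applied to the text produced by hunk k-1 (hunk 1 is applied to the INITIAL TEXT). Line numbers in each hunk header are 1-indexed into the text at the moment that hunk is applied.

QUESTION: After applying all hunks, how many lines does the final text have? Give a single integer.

Answer: 7

Derivation:
Hunk 1: at line 1 remove [sbbdf,tjbrw] add [gauuj] -> 6 lines: qrevw gauuj goj liqqz djy uxoeo
Hunk 2: at line 1 remove [gauuj] add [uib] -> 6 lines: qrevw uib goj liqqz djy uxoeo
Hunk 3: at line 1 remove [goj,liqqz] add [ehm,axik] -> 6 lines: qrevw uib ehm axik djy uxoeo
Hunk 4: at line 1 remove [uib,ehm,axik] add [spjm,jiiu,wyx] -> 6 lines: qrevw spjm jiiu wyx djy uxoeo
Hunk 5: at line 2 remove [jiiu] add [vzrw,yssv] -> 7 lines: qrevw spjm vzrw yssv wyx djy uxoeo
Final line count: 7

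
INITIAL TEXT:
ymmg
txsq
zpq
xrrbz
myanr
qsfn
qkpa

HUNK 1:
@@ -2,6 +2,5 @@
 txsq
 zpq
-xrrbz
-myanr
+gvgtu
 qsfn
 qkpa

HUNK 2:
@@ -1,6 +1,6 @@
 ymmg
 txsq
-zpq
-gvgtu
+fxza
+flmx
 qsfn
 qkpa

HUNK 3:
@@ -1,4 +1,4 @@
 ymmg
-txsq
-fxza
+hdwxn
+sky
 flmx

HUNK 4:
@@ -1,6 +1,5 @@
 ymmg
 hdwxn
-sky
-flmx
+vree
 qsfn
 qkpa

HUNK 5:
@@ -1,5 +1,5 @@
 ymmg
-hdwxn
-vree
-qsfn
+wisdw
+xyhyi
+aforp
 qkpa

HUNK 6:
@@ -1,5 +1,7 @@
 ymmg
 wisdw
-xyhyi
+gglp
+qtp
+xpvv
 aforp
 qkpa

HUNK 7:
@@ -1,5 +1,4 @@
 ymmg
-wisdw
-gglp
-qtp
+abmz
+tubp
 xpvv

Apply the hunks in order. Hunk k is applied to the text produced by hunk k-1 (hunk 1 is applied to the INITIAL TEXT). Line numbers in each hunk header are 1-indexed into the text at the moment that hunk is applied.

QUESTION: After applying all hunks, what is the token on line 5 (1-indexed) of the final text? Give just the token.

Answer: aforp

Derivation:
Hunk 1: at line 2 remove [xrrbz,myanr] add [gvgtu] -> 6 lines: ymmg txsq zpq gvgtu qsfn qkpa
Hunk 2: at line 1 remove [zpq,gvgtu] add [fxza,flmx] -> 6 lines: ymmg txsq fxza flmx qsfn qkpa
Hunk 3: at line 1 remove [txsq,fxza] add [hdwxn,sky] -> 6 lines: ymmg hdwxn sky flmx qsfn qkpa
Hunk 4: at line 1 remove [sky,flmx] add [vree] -> 5 lines: ymmg hdwxn vree qsfn qkpa
Hunk 5: at line 1 remove [hdwxn,vree,qsfn] add [wisdw,xyhyi,aforp] -> 5 lines: ymmg wisdw xyhyi aforp qkpa
Hunk 6: at line 1 remove [xyhyi] add [gglp,qtp,xpvv] -> 7 lines: ymmg wisdw gglp qtp xpvv aforp qkpa
Hunk 7: at line 1 remove [wisdw,gglp,qtp] add [abmz,tubp] -> 6 lines: ymmg abmz tubp xpvv aforp qkpa
Final line 5: aforp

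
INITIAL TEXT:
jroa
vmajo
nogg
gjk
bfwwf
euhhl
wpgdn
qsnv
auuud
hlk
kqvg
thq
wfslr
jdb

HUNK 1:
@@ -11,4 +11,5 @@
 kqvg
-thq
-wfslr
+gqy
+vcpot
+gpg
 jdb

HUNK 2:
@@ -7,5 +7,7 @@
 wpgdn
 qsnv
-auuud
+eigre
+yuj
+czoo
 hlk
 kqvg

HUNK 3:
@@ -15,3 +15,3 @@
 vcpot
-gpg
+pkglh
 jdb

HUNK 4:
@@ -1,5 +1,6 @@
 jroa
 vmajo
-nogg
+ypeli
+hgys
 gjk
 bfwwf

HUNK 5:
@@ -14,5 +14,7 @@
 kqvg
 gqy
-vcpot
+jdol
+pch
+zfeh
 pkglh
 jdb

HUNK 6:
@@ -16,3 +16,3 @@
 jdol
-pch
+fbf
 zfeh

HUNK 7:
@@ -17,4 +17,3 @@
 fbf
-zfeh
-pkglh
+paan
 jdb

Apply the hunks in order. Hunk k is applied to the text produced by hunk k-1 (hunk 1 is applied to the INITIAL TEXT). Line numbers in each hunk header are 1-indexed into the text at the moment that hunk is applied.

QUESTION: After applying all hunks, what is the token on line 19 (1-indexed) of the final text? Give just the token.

Hunk 1: at line 11 remove [thq,wfslr] add [gqy,vcpot,gpg] -> 15 lines: jroa vmajo nogg gjk bfwwf euhhl wpgdn qsnv auuud hlk kqvg gqy vcpot gpg jdb
Hunk 2: at line 7 remove [auuud] add [eigre,yuj,czoo] -> 17 lines: jroa vmajo nogg gjk bfwwf euhhl wpgdn qsnv eigre yuj czoo hlk kqvg gqy vcpot gpg jdb
Hunk 3: at line 15 remove [gpg] add [pkglh] -> 17 lines: jroa vmajo nogg gjk bfwwf euhhl wpgdn qsnv eigre yuj czoo hlk kqvg gqy vcpot pkglh jdb
Hunk 4: at line 1 remove [nogg] add [ypeli,hgys] -> 18 lines: jroa vmajo ypeli hgys gjk bfwwf euhhl wpgdn qsnv eigre yuj czoo hlk kqvg gqy vcpot pkglh jdb
Hunk 5: at line 14 remove [vcpot] add [jdol,pch,zfeh] -> 20 lines: jroa vmajo ypeli hgys gjk bfwwf euhhl wpgdn qsnv eigre yuj czoo hlk kqvg gqy jdol pch zfeh pkglh jdb
Hunk 6: at line 16 remove [pch] add [fbf] -> 20 lines: jroa vmajo ypeli hgys gjk bfwwf euhhl wpgdn qsnv eigre yuj czoo hlk kqvg gqy jdol fbf zfeh pkglh jdb
Hunk 7: at line 17 remove [zfeh,pkglh] add [paan] -> 19 lines: jroa vmajo ypeli hgys gjk bfwwf euhhl wpgdn qsnv eigre yuj czoo hlk kqvg gqy jdol fbf paan jdb
Final line 19: jdb

Answer: jdb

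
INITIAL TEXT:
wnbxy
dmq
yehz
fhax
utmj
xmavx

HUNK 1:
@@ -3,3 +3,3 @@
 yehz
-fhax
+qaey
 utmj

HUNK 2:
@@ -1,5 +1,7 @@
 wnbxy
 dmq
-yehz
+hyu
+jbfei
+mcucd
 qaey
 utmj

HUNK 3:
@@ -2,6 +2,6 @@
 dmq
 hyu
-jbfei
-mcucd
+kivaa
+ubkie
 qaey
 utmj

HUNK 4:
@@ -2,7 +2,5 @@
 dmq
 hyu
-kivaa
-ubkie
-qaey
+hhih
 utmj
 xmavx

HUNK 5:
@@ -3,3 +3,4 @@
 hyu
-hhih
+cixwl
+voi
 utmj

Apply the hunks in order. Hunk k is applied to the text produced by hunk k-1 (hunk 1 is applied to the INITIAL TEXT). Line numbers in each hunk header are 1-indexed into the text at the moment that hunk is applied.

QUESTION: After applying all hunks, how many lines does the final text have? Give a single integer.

Hunk 1: at line 3 remove [fhax] add [qaey] -> 6 lines: wnbxy dmq yehz qaey utmj xmavx
Hunk 2: at line 1 remove [yehz] add [hyu,jbfei,mcucd] -> 8 lines: wnbxy dmq hyu jbfei mcucd qaey utmj xmavx
Hunk 3: at line 2 remove [jbfei,mcucd] add [kivaa,ubkie] -> 8 lines: wnbxy dmq hyu kivaa ubkie qaey utmj xmavx
Hunk 4: at line 2 remove [kivaa,ubkie,qaey] add [hhih] -> 6 lines: wnbxy dmq hyu hhih utmj xmavx
Hunk 5: at line 3 remove [hhih] add [cixwl,voi] -> 7 lines: wnbxy dmq hyu cixwl voi utmj xmavx
Final line count: 7

Answer: 7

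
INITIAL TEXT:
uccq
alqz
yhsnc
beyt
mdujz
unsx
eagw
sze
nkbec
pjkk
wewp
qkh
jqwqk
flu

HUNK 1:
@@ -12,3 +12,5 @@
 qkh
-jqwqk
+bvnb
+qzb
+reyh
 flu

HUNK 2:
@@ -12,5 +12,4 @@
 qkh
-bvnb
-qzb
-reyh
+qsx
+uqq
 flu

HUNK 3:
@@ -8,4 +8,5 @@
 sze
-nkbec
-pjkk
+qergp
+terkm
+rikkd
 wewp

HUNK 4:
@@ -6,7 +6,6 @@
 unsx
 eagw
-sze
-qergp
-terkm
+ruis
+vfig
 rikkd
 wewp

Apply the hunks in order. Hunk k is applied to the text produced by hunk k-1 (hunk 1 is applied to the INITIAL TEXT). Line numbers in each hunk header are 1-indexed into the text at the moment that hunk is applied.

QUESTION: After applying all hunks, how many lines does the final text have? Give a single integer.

Answer: 15

Derivation:
Hunk 1: at line 12 remove [jqwqk] add [bvnb,qzb,reyh] -> 16 lines: uccq alqz yhsnc beyt mdujz unsx eagw sze nkbec pjkk wewp qkh bvnb qzb reyh flu
Hunk 2: at line 12 remove [bvnb,qzb,reyh] add [qsx,uqq] -> 15 lines: uccq alqz yhsnc beyt mdujz unsx eagw sze nkbec pjkk wewp qkh qsx uqq flu
Hunk 3: at line 8 remove [nkbec,pjkk] add [qergp,terkm,rikkd] -> 16 lines: uccq alqz yhsnc beyt mdujz unsx eagw sze qergp terkm rikkd wewp qkh qsx uqq flu
Hunk 4: at line 6 remove [sze,qergp,terkm] add [ruis,vfig] -> 15 lines: uccq alqz yhsnc beyt mdujz unsx eagw ruis vfig rikkd wewp qkh qsx uqq flu
Final line count: 15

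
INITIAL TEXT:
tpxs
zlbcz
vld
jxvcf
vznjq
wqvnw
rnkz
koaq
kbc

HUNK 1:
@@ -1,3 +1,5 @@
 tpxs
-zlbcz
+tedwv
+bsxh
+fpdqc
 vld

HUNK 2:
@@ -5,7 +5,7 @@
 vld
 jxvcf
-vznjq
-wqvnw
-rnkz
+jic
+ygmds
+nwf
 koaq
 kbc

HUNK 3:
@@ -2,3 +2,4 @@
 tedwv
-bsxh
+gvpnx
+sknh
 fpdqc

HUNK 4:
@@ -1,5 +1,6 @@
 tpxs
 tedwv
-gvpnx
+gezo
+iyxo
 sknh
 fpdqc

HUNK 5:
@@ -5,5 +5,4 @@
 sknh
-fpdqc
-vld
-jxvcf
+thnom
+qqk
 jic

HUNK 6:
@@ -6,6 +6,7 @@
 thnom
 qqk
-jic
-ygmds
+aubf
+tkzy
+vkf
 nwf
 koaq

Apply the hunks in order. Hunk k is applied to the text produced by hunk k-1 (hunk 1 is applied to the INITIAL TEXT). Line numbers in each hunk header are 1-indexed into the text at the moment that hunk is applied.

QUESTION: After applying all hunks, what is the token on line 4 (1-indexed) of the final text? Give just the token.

Answer: iyxo

Derivation:
Hunk 1: at line 1 remove [zlbcz] add [tedwv,bsxh,fpdqc] -> 11 lines: tpxs tedwv bsxh fpdqc vld jxvcf vznjq wqvnw rnkz koaq kbc
Hunk 2: at line 5 remove [vznjq,wqvnw,rnkz] add [jic,ygmds,nwf] -> 11 lines: tpxs tedwv bsxh fpdqc vld jxvcf jic ygmds nwf koaq kbc
Hunk 3: at line 2 remove [bsxh] add [gvpnx,sknh] -> 12 lines: tpxs tedwv gvpnx sknh fpdqc vld jxvcf jic ygmds nwf koaq kbc
Hunk 4: at line 1 remove [gvpnx] add [gezo,iyxo] -> 13 lines: tpxs tedwv gezo iyxo sknh fpdqc vld jxvcf jic ygmds nwf koaq kbc
Hunk 5: at line 5 remove [fpdqc,vld,jxvcf] add [thnom,qqk] -> 12 lines: tpxs tedwv gezo iyxo sknh thnom qqk jic ygmds nwf koaq kbc
Hunk 6: at line 6 remove [jic,ygmds] add [aubf,tkzy,vkf] -> 13 lines: tpxs tedwv gezo iyxo sknh thnom qqk aubf tkzy vkf nwf koaq kbc
Final line 4: iyxo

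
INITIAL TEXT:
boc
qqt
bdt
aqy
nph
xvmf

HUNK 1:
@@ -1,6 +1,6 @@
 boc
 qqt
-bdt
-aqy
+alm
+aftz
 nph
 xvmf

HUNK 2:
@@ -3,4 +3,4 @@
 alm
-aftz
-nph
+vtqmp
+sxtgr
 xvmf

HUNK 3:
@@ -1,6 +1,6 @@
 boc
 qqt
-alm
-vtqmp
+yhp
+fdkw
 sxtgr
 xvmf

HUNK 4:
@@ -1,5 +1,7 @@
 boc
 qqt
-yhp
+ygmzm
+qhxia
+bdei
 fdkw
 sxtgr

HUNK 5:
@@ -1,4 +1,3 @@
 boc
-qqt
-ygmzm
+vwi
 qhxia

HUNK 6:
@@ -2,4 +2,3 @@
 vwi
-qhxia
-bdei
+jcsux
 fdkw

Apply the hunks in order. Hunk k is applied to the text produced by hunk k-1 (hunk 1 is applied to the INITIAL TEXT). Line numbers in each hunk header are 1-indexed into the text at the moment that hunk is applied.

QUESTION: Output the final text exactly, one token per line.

Answer: boc
vwi
jcsux
fdkw
sxtgr
xvmf

Derivation:
Hunk 1: at line 1 remove [bdt,aqy] add [alm,aftz] -> 6 lines: boc qqt alm aftz nph xvmf
Hunk 2: at line 3 remove [aftz,nph] add [vtqmp,sxtgr] -> 6 lines: boc qqt alm vtqmp sxtgr xvmf
Hunk 3: at line 1 remove [alm,vtqmp] add [yhp,fdkw] -> 6 lines: boc qqt yhp fdkw sxtgr xvmf
Hunk 4: at line 1 remove [yhp] add [ygmzm,qhxia,bdei] -> 8 lines: boc qqt ygmzm qhxia bdei fdkw sxtgr xvmf
Hunk 5: at line 1 remove [qqt,ygmzm] add [vwi] -> 7 lines: boc vwi qhxia bdei fdkw sxtgr xvmf
Hunk 6: at line 2 remove [qhxia,bdei] add [jcsux] -> 6 lines: boc vwi jcsux fdkw sxtgr xvmf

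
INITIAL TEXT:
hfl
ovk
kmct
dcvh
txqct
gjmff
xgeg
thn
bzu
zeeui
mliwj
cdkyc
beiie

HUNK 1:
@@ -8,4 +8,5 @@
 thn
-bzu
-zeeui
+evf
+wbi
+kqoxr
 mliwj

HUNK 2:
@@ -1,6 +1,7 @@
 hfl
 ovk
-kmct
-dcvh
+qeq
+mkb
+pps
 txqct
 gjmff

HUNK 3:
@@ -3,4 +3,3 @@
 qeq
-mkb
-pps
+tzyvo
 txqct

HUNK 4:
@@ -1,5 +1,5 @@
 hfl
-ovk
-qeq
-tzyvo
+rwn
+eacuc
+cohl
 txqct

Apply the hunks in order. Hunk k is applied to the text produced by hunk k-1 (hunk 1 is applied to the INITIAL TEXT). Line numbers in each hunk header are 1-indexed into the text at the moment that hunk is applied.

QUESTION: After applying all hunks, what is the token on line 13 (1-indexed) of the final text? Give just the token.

Hunk 1: at line 8 remove [bzu,zeeui] add [evf,wbi,kqoxr] -> 14 lines: hfl ovk kmct dcvh txqct gjmff xgeg thn evf wbi kqoxr mliwj cdkyc beiie
Hunk 2: at line 1 remove [kmct,dcvh] add [qeq,mkb,pps] -> 15 lines: hfl ovk qeq mkb pps txqct gjmff xgeg thn evf wbi kqoxr mliwj cdkyc beiie
Hunk 3: at line 3 remove [mkb,pps] add [tzyvo] -> 14 lines: hfl ovk qeq tzyvo txqct gjmff xgeg thn evf wbi kqoxr mliwj cdkyc beiie
Hunk 4: at line 1 remove [ovk,qeq,tzyvo] add [rwn,eacuc,cohl] -> 14 lines: hfl rwn eacuc cohl txqct gjmff xgeg thn evf wbi kqoxr mliwj cdkyc beiie
Final line 13: cdkyc

Answer: cdkyc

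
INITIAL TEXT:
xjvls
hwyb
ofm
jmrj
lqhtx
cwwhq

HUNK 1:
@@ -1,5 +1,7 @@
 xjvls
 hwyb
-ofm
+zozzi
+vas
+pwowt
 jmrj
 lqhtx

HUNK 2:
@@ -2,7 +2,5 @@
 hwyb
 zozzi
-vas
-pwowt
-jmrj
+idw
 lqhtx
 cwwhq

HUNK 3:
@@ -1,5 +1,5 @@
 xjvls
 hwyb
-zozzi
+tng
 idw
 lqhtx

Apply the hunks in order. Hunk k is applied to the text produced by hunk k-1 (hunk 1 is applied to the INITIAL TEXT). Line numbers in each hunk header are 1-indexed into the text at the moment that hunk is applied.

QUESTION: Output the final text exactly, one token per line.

Hunk 1: at line 1 remove [ofm] add [zozzi,vas,pwowt] -> 8 lines: xjvls hwyb zozzi vas pwowt jmrj lqhtx cwwhq
Hunk 2: at line 2 remove [vas,pwowt,jmrj] add [idw] -> 6 lines: xjvls hwyb zozzi idw lqhtx cwwhq
Hunk 3: at line 1 remove [zozzi] add [tng] -> 6 lines: xjvls hwyb tng idw lqhtx cwwhq

Answer: xjvls
hwyb
tng
idw
lqhtx
cwwhq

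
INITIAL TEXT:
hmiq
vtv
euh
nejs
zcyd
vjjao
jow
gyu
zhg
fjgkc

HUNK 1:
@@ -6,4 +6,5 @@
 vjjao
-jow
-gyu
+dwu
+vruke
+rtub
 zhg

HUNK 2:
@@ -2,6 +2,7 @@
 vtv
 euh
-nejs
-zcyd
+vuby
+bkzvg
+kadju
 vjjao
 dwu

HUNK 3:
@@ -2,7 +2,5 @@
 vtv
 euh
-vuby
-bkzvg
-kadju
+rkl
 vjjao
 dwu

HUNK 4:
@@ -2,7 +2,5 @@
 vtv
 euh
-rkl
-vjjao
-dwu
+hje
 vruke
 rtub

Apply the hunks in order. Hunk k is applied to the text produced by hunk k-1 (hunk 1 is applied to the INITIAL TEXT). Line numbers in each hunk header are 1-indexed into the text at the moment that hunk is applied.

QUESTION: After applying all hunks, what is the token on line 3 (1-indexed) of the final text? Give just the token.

Answer: euh

Derivation:
Hunk 1: at line 6 remove [jow,gyu] add [dwu,vruke,rtub] -> 11 lines: hmiq vtv euh nejs zcyd vjjao dwu vruke rtub zhg fjgkc
Hunk 2: at line 2 remove [nejs,zcyd] add [vuby,bkzvg,kadju] -> 12 lines: hmiq vtv euh vuby bkzvg kadju vjjao dwu vruke rtub zhg fjgkc
Hunk 3: at line 2 remove [vuby,bkzvg,kadju] add [rkl] -> 10 lines: hmiq vtv euh rkl vjjao dwu vruke rtub zhg fjgkc
Hunk 4: at line 2 remove [rkl,vjjao,dwu] add [hje] -> 8 lines: hmiq vtv euh hje vruke rtub zhg fjgkc
Final line 3: euh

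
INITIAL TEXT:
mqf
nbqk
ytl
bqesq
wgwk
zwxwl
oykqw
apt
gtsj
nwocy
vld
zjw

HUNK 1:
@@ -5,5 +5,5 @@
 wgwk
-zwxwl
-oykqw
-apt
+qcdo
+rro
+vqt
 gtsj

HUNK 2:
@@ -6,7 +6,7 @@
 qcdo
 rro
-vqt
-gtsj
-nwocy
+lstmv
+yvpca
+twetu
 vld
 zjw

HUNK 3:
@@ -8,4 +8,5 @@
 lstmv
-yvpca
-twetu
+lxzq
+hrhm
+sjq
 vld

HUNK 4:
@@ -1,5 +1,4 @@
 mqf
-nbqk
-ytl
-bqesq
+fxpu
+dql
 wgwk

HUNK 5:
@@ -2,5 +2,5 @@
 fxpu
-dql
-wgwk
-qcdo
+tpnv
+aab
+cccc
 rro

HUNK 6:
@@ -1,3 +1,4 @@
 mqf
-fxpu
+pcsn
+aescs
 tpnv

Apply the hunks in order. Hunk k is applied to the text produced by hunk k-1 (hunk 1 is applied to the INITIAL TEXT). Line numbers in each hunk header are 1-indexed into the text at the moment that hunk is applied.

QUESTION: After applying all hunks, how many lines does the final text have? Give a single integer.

Hunk 1: at line 5 remove [zwxwl,oykqw,apt] add [qcdo,rro,vqt] -> 12 lines: mqf nbqk ytl bqesq wgwk qcdo rro vqt gtsj nwocy vld zjw
Hunk 2: at line 6 remove [vqt,gtsj,nwocy] add [lstmv,yvpca,twetu] -> 12 lines: mqf nbqk ytl bqesq wgwk qcdo rro lstmv yvpca twetu vld zjw
Hunk 3: at line 8 remove [yvpca,twetu] add [lxzq,hrhm,sjq] -> 13 lines: mqf nbqk ytl bqesq wgwk qcdo rro lstmv lxzq hrhm sjq vld zjw
Hunk 4: at line 1 remove [nbqk,ytl,bqesq] add [fxpu,dql] -> 12 lines: mqf fxpu dql wgwk qcdo rro lstmv lxzq hrhm sjq vld zjw
Hunk 5: at line 2 remove [dql,wgwk,qcdo] add [tpnv,aab,cccc] -> 12 lines: mqf fxpu tpnv aab cccc rro lstmv lxzq hrhm sjq vld zjw
Hunk 6: at line 1 remove [fxpu] add [pcsn,aescs] -> 13 lines: mqf pcsn aescs tpnv aab cccc rro lstmv lxzq hrhm sjq vld zjw
Final line count: 13

Answer: 13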